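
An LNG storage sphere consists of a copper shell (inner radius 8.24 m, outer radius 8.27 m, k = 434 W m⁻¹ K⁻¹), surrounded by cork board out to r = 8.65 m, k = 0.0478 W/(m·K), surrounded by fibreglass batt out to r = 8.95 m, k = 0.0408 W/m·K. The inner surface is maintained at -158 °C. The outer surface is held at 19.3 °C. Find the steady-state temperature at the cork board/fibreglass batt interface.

T = -62.4 °C

Resistance network (inner→outer):
  R_copper = (1/8.24 − 1/8.27)/(4πk) = 4.402×10^-4/(4π·434) = 8.072×10^-8 K/W
  R_cork board = (1/8.27 − 1/8.65)/(4πk) = 0.005312/(4π·0.0478) = 0.008844 K/W
  R_fibreglass batt = (1/8.65 − 1/8.95)/(4πk) = 0.003875/(4π·0.0408) = 0.007558 K/W
ΣR = 8.072×10^-8 + 0.008844 + 0.007558 = 0.01640 K/W
Q = ΔT/ΣR = (-158 °C − 19.3 °C)/0.01640 = -10810 W
From the inner boundary to the cork board/fibreglass batt interface, ΣR_partial = 0.008844 K/W.
T_interface = T_in − Q·ΣR_partial = -158 °C − (-10810)(0.008844) = -62.4 °C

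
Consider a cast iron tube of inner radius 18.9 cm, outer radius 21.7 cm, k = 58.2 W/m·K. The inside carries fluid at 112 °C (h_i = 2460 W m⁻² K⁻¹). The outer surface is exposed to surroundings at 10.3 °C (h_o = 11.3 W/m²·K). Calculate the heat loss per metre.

Q' = 1550 W/m

Series thermal resistances, inner to outer:
  R'_conv,in = 1/(2πr h) = 1/(2π·0.189·2460) = 3.423×10^-4 m·K/W
  R'_cast iron = ln(0.217/0.189)/(2πk) = 0.1382/(2π·58.2) = 3.778×10^-4 m·K/W
  R'_conv,out = 1/(2πr h) = 1/(2π·0.217·11.3) = 0.06491 m·K/W
ΣR = 3.423×10^-4 + 3.778×10^-4 + 0.06491 = 0.06563 m·K/W
Q' = ΔT/ΣR = (112 °C − 10.3 °C)/0.06563 = 1550 W/m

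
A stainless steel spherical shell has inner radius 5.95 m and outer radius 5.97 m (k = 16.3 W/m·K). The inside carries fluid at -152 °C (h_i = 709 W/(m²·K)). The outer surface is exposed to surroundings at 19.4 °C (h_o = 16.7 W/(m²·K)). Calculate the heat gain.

Q = 1230 kW

Resistance network (inner→outer):
  R_conv,in = 1/(4πr²h) = 1/(4π·5.95²·709) = 3.170×10^-6 K/W
  R_stainless steel = (1/5.95 − 1/5.97)/(4πk) = 5.630×10^-4/(4π·16.3) = 2.749×10^-6 K/W
  R_conv,out = 1/(4πr²h) = 1/(4π·5.97²·16.7) = 1.337×10^-4 K/W
ΣR = 3.170×10^-6 + 2.749×10^-6 + 1.337×10^-4 = 1.396×10^-4 K/W
Q = ΔT/ΣR = (-152 °C − 19.4 °C)/1.396×10^-4 = -1.23×10^6 W
(Negative Q ⇒ heat flows inward; heat gain = 1.23×10^6 W.)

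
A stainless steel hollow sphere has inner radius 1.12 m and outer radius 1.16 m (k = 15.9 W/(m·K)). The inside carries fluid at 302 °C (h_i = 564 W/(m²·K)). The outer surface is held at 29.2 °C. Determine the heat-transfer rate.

Treat each layer as a resistance in series:
  R_conv,in = 1/(4πr²h) = 1/(4π·1.12²·564) = 1.125×10^-4 K/W
  R_stainless steel = (1/1.12 − 1/1.16)/(4πk) = 0.03079/(4π·15.9) = 1.541×10^-4 K/W
ΣR = 1.125×10^-4 + 1.541×10^-4 = 2.666×10^-4 K/W
Q = ΔT/ΣR = (302 °C − 29.2 °C)/2.666×10^-4 = 1.02×10^6 W

Q = 1020 kW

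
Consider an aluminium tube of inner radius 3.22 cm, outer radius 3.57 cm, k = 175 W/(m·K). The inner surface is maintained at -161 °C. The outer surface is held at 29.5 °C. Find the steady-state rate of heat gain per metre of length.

Q' = 2πk·ΔT/ln(r₂/r₁) = 2π × 175 × 190.5 / ln(0.0357/0.0322) = 2.03×10^6 W/m

Q' = 2030 kW/m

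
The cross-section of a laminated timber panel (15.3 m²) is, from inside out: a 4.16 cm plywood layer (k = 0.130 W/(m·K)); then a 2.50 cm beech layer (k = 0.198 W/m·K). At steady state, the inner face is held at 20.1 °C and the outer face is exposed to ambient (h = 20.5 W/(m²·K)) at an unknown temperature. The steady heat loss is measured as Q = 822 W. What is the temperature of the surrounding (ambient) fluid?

T_out = -6.50 °C

Sum the resistances:
  R_plywood = L/(kA) = 0.0416/(0.130·15.3) = 0.02092 K/W
  R_beech = L/(kA) = 0.0250/(0.198·15.3) = 0.008252 K/W
  R_conv,out = 1/(hA) = 1/(20.5·15.3) = 0.003188 K/W
ΣR = 0.03236 K/W
ΔT = Q·ΣR = 822 × 0.03236 = 26.60 K
Heat flows outward, so T_out = T_in − ΔT = 20.1 − 26.60 = -6.50 °C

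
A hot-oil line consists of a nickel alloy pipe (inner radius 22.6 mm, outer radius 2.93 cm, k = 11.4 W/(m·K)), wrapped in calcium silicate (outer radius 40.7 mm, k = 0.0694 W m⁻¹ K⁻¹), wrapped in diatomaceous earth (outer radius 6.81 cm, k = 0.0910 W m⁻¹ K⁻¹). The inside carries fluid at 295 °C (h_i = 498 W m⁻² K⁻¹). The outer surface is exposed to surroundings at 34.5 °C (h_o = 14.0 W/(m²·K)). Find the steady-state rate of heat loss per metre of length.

Series thermal resistances, inner to outer:
  R'_conv,in = 1/(2πr h) = 1/(2π·0.0226·498) = 0.01414 m·K/W
  R'_nickel alloy = ln(0.0293/0.0226)/(2πk) = 0.2596/(2π·11.4) = 0.003625 m·K/W
  R'_calcium silicate = ln(0.0407/0.0293)/(2πk) = 0.3286/(2π·0.0694) = 0.7537 m·K/W
  R'_diatomaceous earth = ln(0.0681/0.0407)/(2πk) = 0.5147/(2π·0.0910) = 0.9003 m·K/W
  R'_conv,out = 1/(2πr h) = 1/(2π·0.0681·14.0) = 0.1669 m·K/W
ΣR = 0.01414 + 0.003625 + 0.7537 + 0.9003 + 0.1669 = 1.839 m·K/W
Q' = ΔT/ΣR = (295 °C − 34.5 °C)/1.839 = 142 W/m

Q' = 142 W/m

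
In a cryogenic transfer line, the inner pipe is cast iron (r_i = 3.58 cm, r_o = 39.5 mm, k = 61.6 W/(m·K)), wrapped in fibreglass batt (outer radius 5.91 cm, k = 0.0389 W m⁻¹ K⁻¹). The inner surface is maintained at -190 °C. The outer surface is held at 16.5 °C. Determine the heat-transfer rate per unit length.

Resistance network (inner→outer):
  R'_cast iron = ln(0.0395/0.0358)/(2πk) = 0.09835/(2π·61.6) = 2.541×10^-4 m·K/W
  R'_fibreglass batt = ln(0.0591/0.0395)/(2πk) = 0.4029/(2π·0.0389) = 1.649 m·K/W
ΣR = 2.541×10^-4 + 1.649 = 1.649 m·K/W
Q' = ΔT/ΣR = (-190 °C − 16.5 °C)/1.649 = -125 W/m
(Negative Q' ⇒ heat flows inward; heat gain = 125 W/m.)

Q' = 125 W/m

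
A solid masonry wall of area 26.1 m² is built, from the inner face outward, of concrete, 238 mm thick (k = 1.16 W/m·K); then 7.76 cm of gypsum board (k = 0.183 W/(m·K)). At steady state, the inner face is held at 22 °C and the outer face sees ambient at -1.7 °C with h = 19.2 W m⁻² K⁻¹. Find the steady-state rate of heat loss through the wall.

Q = 908 W

Series thermal resistances, inner to outer:
  R_concrete = L/(kA) = 0.238/(1.16·26.1) = 0.007861 K/W
  R_gypsum board = L/(kA) = 0.0776/(0.183·26.1) = 0.01625 K/W
  R_conv,out = 1/(hA) = 1/(19.2·26.1) = 0.001996 K/W
ΣR = 0.007861 + 0.01625 + 0.001996 = 0.02611 K/W
Q = ΔT/ΣR = (22 °C − -1.7 °C)/0.02611 = 908 W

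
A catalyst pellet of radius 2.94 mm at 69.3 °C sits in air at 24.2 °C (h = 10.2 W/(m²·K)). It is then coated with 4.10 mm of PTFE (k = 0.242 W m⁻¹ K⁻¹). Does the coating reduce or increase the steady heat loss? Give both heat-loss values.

increases: 0.0500 → 0.203 W

Critical radius for a sphere: r_cr = 2k/h = 0.0475 m = 4.75 cm.
Outer radius after coating: r₂ = 0.00294 + 0.00410 = 0.00704 m.
Since r₁ < r_cr and r₂ ≤ r_cr, the coating moves toward the maximum at r_cr — heat loss rises.
Bare: R = 1/(4πr₁²h) = 902.6 K/W; Q = 45.1/902.6 = 0.0500 W.
Coated: R = R_cond + R_conv = 222.6 K/W; Q = 45.1/222.6 = 0.203 W.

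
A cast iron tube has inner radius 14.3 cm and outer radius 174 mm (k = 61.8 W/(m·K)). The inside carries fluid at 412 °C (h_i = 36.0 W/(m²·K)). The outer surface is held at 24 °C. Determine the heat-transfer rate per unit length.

Q' = 12300 W/m

Treat each layer as a resistance in series:
  R'_conv,in = 1/(2πr h) = 1/(2π·0.143·36.0) = 0.03092 m·K/W
  R'_cast iron = ln(0.174/0.143)/(2πk) = 0.1962/(2π·61.8) = 5.053×10^-4 m·K/W
ΣR = 0.03092 + 5.053×10^-4 = 0.03143 m·K/W
Q' = ΔT/ΣR = (412 °C − 24 °C)/0.03143 = 12300 W/m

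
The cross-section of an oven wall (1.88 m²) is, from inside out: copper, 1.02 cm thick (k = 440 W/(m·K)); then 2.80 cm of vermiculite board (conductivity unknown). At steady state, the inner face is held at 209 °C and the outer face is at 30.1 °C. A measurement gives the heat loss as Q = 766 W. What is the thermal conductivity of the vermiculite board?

k = 0.0638 W/m·K

ΣR = ΔT/Q = |209 − 30.1|/766 = 0.2336 K/W
Known resistances:
  R_copper = L/(kA) = 0.0102/(440·1.88) = 1.233×10^-5 K/W
R_vermiculite board = ΣR − ΣR_known = 0.2336 − 1.233×10^-5 = 0.2336 K/W
L/(kA) = 0.2336 ⇒ k = 0.0280/(0.2336·1.88) = 0.0638 W/m·K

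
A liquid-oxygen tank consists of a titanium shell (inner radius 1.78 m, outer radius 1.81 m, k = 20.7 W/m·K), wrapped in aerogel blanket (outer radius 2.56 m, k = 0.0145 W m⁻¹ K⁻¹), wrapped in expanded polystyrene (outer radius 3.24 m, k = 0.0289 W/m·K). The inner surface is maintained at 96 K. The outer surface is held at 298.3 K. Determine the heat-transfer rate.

Series thermal resistances, inner to outer:
  R_titanium = (1/1.78 − 1/1.81)/(4πk) = 0.009312/(4π·20.7) = 3.580×10^-5 K/W
  R_aerogel blanket = (1/1.81 − 1/2.56)/(4πk) = 0.1619/(4π·0.0145) = 0.8883 K/W
  R_expanded polystyrene = (1/2.56 − 1/3.24)/(4πk) = 0.08198/(4π·0.0289) = 0.2257 K/W
ΣR = 3.580×10^-5 + 0.8883 + 0.2257 = 1.114 K/W
Q = ΔT/ΣR = (96 K − 298.3 K)/1.114 = -182 W
(Negative Q ⇒ heat flows inward; heat gain = 182 W.)

Q = 182 W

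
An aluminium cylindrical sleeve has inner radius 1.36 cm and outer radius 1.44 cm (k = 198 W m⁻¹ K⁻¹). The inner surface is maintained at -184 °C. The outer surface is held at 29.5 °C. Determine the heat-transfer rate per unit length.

Q' = 2πk·ΔT/ln(r₂/r₁) = 2π × 198 × 213.5 / ln(0.0144/0.0136) = 4.65×10^6 W/m

Q' = 4650 kW/m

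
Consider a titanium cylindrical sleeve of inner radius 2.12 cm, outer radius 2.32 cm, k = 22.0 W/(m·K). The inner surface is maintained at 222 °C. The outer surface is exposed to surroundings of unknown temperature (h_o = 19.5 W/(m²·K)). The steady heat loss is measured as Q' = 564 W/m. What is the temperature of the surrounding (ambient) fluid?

T_out = 23.2 °C

Series resistances:
  R'_titanium = ln(0.0232/0.0212)/(2πk) = 0.09015/(2π·22.0) = 6.522×10^-4 m·K/W
  R'_conv,out = 1/(2πr h) = 1/(2π·0.0232·19.5) = 0.3518 m·K/W
ΣR = 0.3525 m·K/W
ΔT = Q'·ΣR = 564 × 0.3525 = 198.8 K
Heat flows outward, so T_out = T_in − ΔT = 222 − 198.8 = 23.2 °C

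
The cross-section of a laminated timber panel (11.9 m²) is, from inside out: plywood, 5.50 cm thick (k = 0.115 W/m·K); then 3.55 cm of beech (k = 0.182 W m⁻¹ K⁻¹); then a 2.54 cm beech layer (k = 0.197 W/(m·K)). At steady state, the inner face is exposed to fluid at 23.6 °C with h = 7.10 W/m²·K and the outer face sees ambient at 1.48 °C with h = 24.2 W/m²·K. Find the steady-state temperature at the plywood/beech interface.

Resistance network (inner→outer):
  R_conv,in = 1/(hA) = 1/(7.10·11.9) = 0.01184 K/W
  R_plywood = L/(kA) = 0.0550/(0.115·11.9) = 0.04019 K/W
  R_beech = L/(kA) = 0.0355/(0.182·11.9) = 0.01639 K/W
  R_beech = L/(kA) = 0.0254/(0.197·11.9) = 0.01083 K/W
  R_conv,out = 1/(hA) = 1/(24.2·11.9) = 0.003472 K/W
ΣR = 0.01184 + 0.04019 + 0.01639 + 0.01083 + 0.003472 = 0.08272 K/W
Q = ΔT/ΣR = (23.6 °C − 1.48 °C)/0.08272 = 267.4 W
From the inner boundary to the plywood/beech interface, ΣR_partial = 0.05203 K/W.
T_interface = T_in − Q·ΣR_partial = 23.6 °C − (267.4)(0.05203) = 9.69 °C

T = 9.69 °C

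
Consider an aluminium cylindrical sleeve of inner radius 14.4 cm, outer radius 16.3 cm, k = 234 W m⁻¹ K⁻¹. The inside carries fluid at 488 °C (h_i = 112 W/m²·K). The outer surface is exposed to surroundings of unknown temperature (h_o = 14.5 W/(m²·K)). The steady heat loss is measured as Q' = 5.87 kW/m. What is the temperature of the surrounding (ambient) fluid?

T_out = 34.3 °C

Series resistances:
  R'_conv,in = 1/(2πr h) = 1/(2π·0.144·112) = 0.009868 m·K/W
  R'_aluminium = ln(0.163/0.144)/(2πk) = 0.1239/(2π·234) = 8.430×10^-5 m·K/W
  R'_conv,out = 1/(2πr h) = 1/(2π·0.163·14.5) = 0.06734 m·K/W
ΣR = 0.07729 m·K/W
ΔT = Q'·ΣR = 5870 × 0.07729 = 453.7 K
Heat flows outward, so T_out = T_in − ΔT = 488 − 453.7 = 34.3 °C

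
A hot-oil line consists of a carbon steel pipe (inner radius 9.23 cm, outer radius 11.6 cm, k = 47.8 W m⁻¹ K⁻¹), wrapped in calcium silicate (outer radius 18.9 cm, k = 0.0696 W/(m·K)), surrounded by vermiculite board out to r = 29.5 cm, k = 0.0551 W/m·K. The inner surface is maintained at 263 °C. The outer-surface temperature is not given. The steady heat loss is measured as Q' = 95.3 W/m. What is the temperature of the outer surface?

T_out = 34.0 °C

Series resistances:
  R'_carbon steel = ln(0.116/0.0923)/(2πk) = 0.2285/(2π·47.8) = 7.610×10^-4 m·K/W
  R'_calcium silicate = ln(0.189/0.116)/(2πk) = 0.4882/(2π·0.0696) = 1.116 m·K/W
  R'_vermiculite board = ln(0.295/0.189)/(2πk) = 0.4452/(2π·0.0551) = 1.286 m·K/W
ΣR = 2.403 m·K/W
ΔT = Q'·ΣR = 95.3 × 2.403 = 229.0 K
Heat flows outward, so T_out = T_in − ΔT = 263 − 229.0 = 34.0 °C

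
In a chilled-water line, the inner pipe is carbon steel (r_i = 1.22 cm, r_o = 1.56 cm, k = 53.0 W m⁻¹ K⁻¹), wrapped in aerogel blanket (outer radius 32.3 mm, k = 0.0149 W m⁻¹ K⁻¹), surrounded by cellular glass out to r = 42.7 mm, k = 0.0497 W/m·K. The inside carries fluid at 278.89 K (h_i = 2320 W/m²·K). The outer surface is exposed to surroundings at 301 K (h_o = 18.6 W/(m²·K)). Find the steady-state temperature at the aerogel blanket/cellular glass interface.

Treat each layer as a resistance in series:
  R'_conv,in = 1/(2πr h) = 1/(2π·0.0122·2320) = 0.005623 m·K/W
  R'_carbon steel = ln(0.0156/0.0122)/(2πk) = 0.2458/(2π·53.0) = 7.382×10^-4 m·K/W
  R'_aerogel blanket = ln(0.0323/0.0156)/(2πk) = 0.7278/(2π·0.0149) = 7.774 m·K/W
  R'_cellular glass = ln(0.0427/0.0323)/(2πk) = 0.2791/(2π·0.0497) = 0.8939 m·K/W
  R'_conv,out = 1/(2πr h) = 1/(2π·0.0427·18.6) = 0.2004 m·K/W
ΣR = 0.005623 + 7.382×10^-4 + 7.774 + 0.8939 + 0.2004 = 8.875 m·K/W
Q' = ΔT/ΣR = (278.89 K − 301 K)/8.875 = -2.491 W/m
From the inner boundary to the aerogel blanket/cellular glass interface, ΣR_partial = 7.780 m·K/W.
T_interface = T_in − Q'·ΣR_partial = 278.89 K − (-2.491)(7.780) = 298.3 K

T = 298.3 K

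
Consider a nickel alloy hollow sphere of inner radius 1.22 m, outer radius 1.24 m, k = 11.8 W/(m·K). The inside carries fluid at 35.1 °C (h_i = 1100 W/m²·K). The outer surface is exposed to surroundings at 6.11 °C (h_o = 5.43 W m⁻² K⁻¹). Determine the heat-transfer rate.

Q = 3.00 kW

Series thermal resistances, inner to outer:
  R_conv,in = 1/(4πr²h) = 1/(4π·1.22²·1100) = 4.860×10^-5 K/W
  R_nickel alloy = (1/1.22 − 1/1.24)/(4πk) = 0.01322/(4π·11.8) = 8.916×10^-5 K/W
  R_conv,out = 1/(4πr²h) = 1/(4π·1.24²·5.43) = 0.009531 K/W
ΣR = 4.860×10^-5 + 8.916×10^-5 + 0.009531 = 0.009669 K/W
Q = ΔT/ΣR = (35.1 °C − 6.11 °C)/0.009669 = 3000 W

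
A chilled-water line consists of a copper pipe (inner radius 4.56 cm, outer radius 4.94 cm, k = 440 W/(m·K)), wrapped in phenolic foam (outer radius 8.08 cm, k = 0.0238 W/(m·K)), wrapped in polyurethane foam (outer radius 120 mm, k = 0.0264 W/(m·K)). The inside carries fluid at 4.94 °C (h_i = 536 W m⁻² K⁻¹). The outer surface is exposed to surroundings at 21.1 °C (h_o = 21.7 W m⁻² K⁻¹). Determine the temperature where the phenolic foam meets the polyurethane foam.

T = 14.2 °C

Series thermal resistances, inner to outer:
  R'_conv,in = 1/(2πr h) = 1/(2π·0.0456·536) = 0.006512 m·K/W
  R'_copper = ln(0.0494/0.0456)/(2πk) = 0.08004/(2π·440) = 2.895×10^-5 m·K/W
  R'_phenolic foam = ln(0.0808/0.0494)/(2πk) = 0.4920/(2π·0.0238) = 3.290 m·K/W
  R'_polyurethane foam = ln(0.120/0.0808)/(2πk) = 0.3955/(2π·0.0264) = 2.384 m·K/W
  R'_conv,out = 1/(2πr h) = 1/(2π·0.120·21.7) = 0.06112 m·K/W
ΣR = 0.006512 + 2.895×10^-5 + 3.290 + 2.384 + 0.06112 = 5.742 m·K/W
Q' = ΔT/ΣR = (4.94 °C − 21.1 °C)/5.742 = -2.814 W/m
From the inner boundary to the phenolic foam/polyurethane foam interface, ΣR_partial = 3.297 m·K/W.
T_interface = T_in − Q'·ΣR_partial = 4.94 °C − (-2.814)(3.297) = 14.2 °C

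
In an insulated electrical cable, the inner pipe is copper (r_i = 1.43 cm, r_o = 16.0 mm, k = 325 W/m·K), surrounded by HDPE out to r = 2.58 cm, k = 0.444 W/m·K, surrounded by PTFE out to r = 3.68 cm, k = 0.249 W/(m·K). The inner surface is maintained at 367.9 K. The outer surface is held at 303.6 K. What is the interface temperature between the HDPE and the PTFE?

Series thermal resistances, inner to outer:
  R'_copper = ln(0.0160/0.0143)/(2πk) = 0.1123/(2π·325) = 5.501×10^-5 m·K/W
  R'_HDPE = ln(0.0258/0.0160)/(2πk) = 0.4778/(2π·0.444) = 0.1713 m·K/W
  R'_PTFE = ln(0.0368/0.0258)/(2πk) = 0.3551/(2π·0.249) = 0.2270 m·K/W
ΣR = 5.501×10^-5 + 0.1713 + 0.2270 = 0.3984 m·K/W
Q' = ΔT/ΣR = (367.9 K − 303.6 K)/0.3984 = 161.4 W/m
From the inner boundary to the HDPE/PTFE interface, ΣR_partial = 0.1714 m·K/W.
T_interface = T_in − Q'·ΣR_partial = 367.9 K − (161.4)(0.1714) = 340.2 K

T = 340.2 K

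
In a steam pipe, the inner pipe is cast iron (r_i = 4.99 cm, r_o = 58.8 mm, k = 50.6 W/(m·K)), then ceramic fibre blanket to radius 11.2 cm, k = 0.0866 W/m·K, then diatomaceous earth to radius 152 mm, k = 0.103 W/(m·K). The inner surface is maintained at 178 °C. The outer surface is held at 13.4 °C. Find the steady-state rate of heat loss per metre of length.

Resistance network (inner→outer):
  R'_cast iron = ln(0.0588/0.0499)/(2πk) = 0.1641/(2π·50.6) = 5.162×10^-4 m·K/W
  R'_ceramic fibre blanket = ln(0.112/0.0588)/(2πk) = 0.6444/(2π·0.0866) = 1.184 m·K/W
  R'_diatomaceous earth = ln(0.152/0.112)/(2πk) = 0.3054/(2π·0.103) = 0.4719 m·K/W
ΣR = 5.162×10^-4 + 1.184 + 0.4719 = 1.656 m·K/W
Q' = ΔT/ΣR = (178 °C − 13.4 °C)/1.656 = 99.4 W/m

Q' = 99.4 W/m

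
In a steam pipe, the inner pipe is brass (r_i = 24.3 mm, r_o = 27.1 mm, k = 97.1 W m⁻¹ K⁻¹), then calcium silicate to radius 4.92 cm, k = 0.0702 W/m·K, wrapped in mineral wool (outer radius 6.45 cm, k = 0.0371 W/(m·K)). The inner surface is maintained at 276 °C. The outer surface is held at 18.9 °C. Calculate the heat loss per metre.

Series thermal resistances, inner to outer:
  R'_brass = ln(0.0271/0.0243)/(2πk) = 0.1091/(2π·97.1) = 1.788×10^-4 m·K/W
  R'_calcium silicate = ln(0.0492/0.0271)/(2πk) = 0.5964/(2π·0.0702) = 1.352 m·K/W
  R'_mineral wool = ln(0.0645/0.0492)/(2πk) = 0.2708/(2π·0.0371) = 1.162 m·K/W
ΣR = 1.788×10^-4 + 1.352 + 1.162 = 2.514 m·K/W
Q' = ΔT/ΣR = (276 °C − 18.9 °C)/2.514 = 102 W/m

Q' = 102 W/m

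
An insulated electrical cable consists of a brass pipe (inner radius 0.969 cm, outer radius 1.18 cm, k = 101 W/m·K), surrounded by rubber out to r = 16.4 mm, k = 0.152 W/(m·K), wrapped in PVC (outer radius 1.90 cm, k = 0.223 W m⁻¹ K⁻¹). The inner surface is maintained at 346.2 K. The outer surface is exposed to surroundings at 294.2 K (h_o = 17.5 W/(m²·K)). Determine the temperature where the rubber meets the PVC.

T = 326.9 K

Treat each layer as a resistance in series:
  R'_brass = ln(0.0118/0.00969)/(2πk) = 0.1970/(2π·101) = 3.104×10^-4 m·K/W
  R'_rubber = ln(0.0164/0.0118)/(2πk) = 0.3292/(2π·0.152) = 0.3447 m·K/W
  R'_PVC = ln(0.0190/0.0164)/(2πk) = 0.1472/(2π·0.223) = 0.1050 m·K/W
  R'_conv,out = 1/(2πr h) = 1/(2π·0.0190·17.5) = 0.4787 m·K/W
ΣR = 3.104×10^-4 + 0.3447 + 0.1050 + 0.4787 = 0.9287 m·K/W
Q' = ΔT/ΣR = (346.2 K − 294.2 K)/0.9287 = 55.99 W/m
From the inner boundary to the rubber/PVC interface, ΣR_partial = 0.3450 m·K/W.
T_interface = T_in − Q'·ΣR_partial = 346.2 K − (55.99)(0.3450) = 326.9 K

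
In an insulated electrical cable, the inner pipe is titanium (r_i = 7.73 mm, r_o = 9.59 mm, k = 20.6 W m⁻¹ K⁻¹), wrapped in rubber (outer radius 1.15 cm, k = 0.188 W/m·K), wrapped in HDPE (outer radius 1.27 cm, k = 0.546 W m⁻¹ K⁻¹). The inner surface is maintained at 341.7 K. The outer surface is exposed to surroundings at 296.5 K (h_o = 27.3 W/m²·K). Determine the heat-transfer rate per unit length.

Treat each layer as a resistance in series:
  R'_titanium = ln(0.00959/0.00773)/(2πk) = 0.2156/(2π·20.6) = 0.001666 m·K/W
  R'_rubber = ln(0.0115/0.00959)/(2πk) = 0.1816/(2π·0.188) = 0.1538 m·K/W
  R'_HDPE = ln(0.0127/0.0115)/(2πk) = 0.09925/(2π·0.546) = 0.02893 m·K/W
  R'_conv,out = 1/(2πr h) = 1/(2π·0.0127·27.3) = 0.4590 m·K/W
ΣR = 0.001666 + 0.1538 + 0.02893 + 0.4590 = 0.6434 m·K/W
Q' = ΔT/ΣR = (341.7 K − 296.5 K)/0.6434 = 70.3 W/m

Q' = 70.3 W/m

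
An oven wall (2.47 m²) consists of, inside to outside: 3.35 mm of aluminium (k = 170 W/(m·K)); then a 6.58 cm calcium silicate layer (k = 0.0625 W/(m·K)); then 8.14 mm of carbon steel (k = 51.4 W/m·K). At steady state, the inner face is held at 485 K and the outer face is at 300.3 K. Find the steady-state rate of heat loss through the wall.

Q = 433 W

Treat each layer as a resistance in series:
  R_aluminium = L/(kA) = 0.00335/(170·2.47) = 7.978×10^-6 K/W
  R_calcium silicate = L/(kA) = 0.0658/(0.0625·2.47) = 0.4262 K/W
  R_carbon steel = L/(kA) = 0.00814/(51.4·2.47) = 6.412×10^-5 K/W
ΣR = 7.978×10^-6 + 0.4262 + 6.412×10^-5 = 0.4263 K/W
Q = ΔT/ΣR = (485 K − 300.3 K)/0.4263 = 433 W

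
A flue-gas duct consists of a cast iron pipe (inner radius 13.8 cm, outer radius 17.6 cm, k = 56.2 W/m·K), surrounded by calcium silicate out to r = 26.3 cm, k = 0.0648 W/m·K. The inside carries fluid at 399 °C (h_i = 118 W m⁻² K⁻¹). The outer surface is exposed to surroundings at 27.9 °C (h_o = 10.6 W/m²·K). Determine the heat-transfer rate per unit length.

Resistance network (inner→outer):
  R'_conv,in = 1/(2πr h) = 1/(2π·0.138·118) = 0.009774 m·K/W
  R'_cast iron = ln(0.176/0.138)/(2πk) = 0.2432/(2π·56.2) = 6.888×10^-4 m·K/W
  R'_calcium silicate = ln(0.263/0.176)/(2πk) = 0.4017/(2π·0.0648) = 0.9865 m·K/W
  R'_conv,out = 1/(2πr h) = 1/(2π·0.263·10.6) = 0.05709 m·K/W
ΣR = 0.009774 + 6.888×10^-4 + 0.9865 + 0.05709 = 1.054 m·K/W
Q' = ΔT/ΣR = (399 °C − 27.9 °C)/1.054 = 352 W/m

Q' = 352 W/m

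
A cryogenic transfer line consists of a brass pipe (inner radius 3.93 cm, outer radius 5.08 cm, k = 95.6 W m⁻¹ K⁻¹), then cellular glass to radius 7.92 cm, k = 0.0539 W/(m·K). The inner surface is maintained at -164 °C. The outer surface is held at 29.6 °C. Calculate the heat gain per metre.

Series thermal resistances, inner to outer:
  R'_brass = ln(0.0508/0.0393)/(2πk) = 0.2567/(2π·95.6) = 4.273×10^-4 m·K/W
  R'_cellular glass = ln(0.0792/0.0508)/(2πk) = 0.4441/(2π·0.0539) = 1.311 m·K/W
ΣR = 4.273×10^-4 + 1.311 = 1.311 m·K/W
Q' = ΔT/ΣR = (-164 °C − 29.6 °C)/1.311 = -148 W/m
(Negative Q' ⇒ heat flows inward; heat gain = 148 W/m.)

Q' = 148 W/m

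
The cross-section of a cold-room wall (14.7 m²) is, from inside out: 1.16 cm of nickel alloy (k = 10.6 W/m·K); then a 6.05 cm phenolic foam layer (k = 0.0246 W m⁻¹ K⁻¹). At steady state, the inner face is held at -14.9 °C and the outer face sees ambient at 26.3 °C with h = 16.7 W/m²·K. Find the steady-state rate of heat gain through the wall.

Q = 240 W

Resistance network (inner→outer):
  R_nickel alloy = L/(kA) = 0.0116/(10.6·14.7) = 7.444×10^-5 K/W
  R_phenolic foam = L/(kA) = 0.0605/(0.0246·14.7) = 0.1673 K/W
  R_conv,out = 1/(hA) = 1/(16.7·14.7) = 0.004073 K/W
ΣR = 7.444×10^-5 + 0.1673 + 0.004073 = 0.1714 K/W
Q = ΔT/ΣR = (-14.9 °C − 26.3 °C)/0.1714 = -240 W
(Negative Q ⇒ heat flows inward; heat gain = 240 W.)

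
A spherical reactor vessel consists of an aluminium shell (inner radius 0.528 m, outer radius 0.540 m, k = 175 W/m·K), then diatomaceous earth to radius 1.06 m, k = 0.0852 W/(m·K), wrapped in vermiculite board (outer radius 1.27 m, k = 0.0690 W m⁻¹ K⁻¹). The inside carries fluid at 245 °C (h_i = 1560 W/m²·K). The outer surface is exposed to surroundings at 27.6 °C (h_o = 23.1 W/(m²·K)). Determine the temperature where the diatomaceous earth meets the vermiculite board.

Series thermal resistances, inner to outer:
  R_conv,in = 1/(4πr²h) = 1/(4π·0.528²·1560) = 1.830×10^-4 K/W
  R_aluminium = (1/0.528 − 1/0.540)/(4πk) = 0.04209/(4π·175) = 1.914×10^-5 K/W
  R_diatomaceous earth = (1/0.540 − 1/1.06)/(4πk) = 0.9085/(4π·0.0852) = 0.8485 K/W
  R_vermiculite board = (1/1.06 − 1/1.27)/(4πk) = 0.1560/(4π·0.0690) = 0.1799 K/W
  R_conv,out = 1/(4πr²h) = 1/(4π·1.27²·23.1) = 0.002136 K/W
ΣR = 1.830×10^-4 + 1.914×10^-5 + 0.8485 + 0.1799 + 0.002136 = 1.031 K/W
Q = ΔT/ΣR = (245 °C − 27.6 °C)/1.031 = 210.9 W
From the inner boundary to the diatomaceous earth/vermiculite board interface, ΣR_partial = 0.8487 K/W.
T_interface = T_in − Q·ΣR_partial = 245 °C − (210.9)(0.8487) = 66.0 °C

T = 66.0 °C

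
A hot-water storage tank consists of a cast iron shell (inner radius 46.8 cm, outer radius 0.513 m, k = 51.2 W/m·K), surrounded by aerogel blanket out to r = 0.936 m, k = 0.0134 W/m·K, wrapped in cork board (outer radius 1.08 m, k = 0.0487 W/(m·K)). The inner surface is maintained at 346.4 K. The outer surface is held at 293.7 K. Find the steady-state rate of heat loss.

Resistance network (inner→outer):
  R_cast iron = (1/0.468 − 1/0.513)/(4πk) = 0.1874/(4π·51.2) = 2.913×10^-4 K/W
  R_aerogel blanket = (1/0.513 − 1/0.936)/(4πk) = 0.8809/(4π·0.0134) = 5.232 K/W
  R_cork board = (1/0.936 − 1/1.08)/(4πk) = 0.1425/(4π·0.0487) = 0.2328 K/W
ΣR = 2.913×10^-4 + 5.232 + 0.2328 = 5.465 K/W
Q = ΔT/ΣR = (346.4 K − 293.7 K)/5.465 = 9.64 W

Q = 9.64 W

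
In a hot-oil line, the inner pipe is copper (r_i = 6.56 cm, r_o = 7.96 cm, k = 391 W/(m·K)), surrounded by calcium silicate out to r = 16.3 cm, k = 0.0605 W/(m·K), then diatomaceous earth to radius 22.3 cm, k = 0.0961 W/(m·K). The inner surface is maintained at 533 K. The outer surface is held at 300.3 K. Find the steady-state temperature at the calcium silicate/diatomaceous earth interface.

Resistance network (inner→outer):
  R'_copper = ln(0.0796/0.0656)/(2πk) = 0.1934/(2π·391) = 7.874×10^-5 m·K/W
  R'_calcium silicate = ln(0.163/0.0796)/(2πk) = 0.7167/(2π·0.0605) = 1.885 m·K/W
  R'_diatomaceous earth = ln(0.223/0.163)/(2πk) = 0.3134/(2π·0.0961) = 0.5191 m·K/W
ΣR = 7.874×10^-5 + 1.885 + 0.5191 = 2.404 m·K/W
Q' = ΔT/ΣR = (533 K − 300.3 K)/2.404 = 96.80 W/m
From the inner boundary to the calcium silicate/diatomaceous earth interface, ΣR_partial = 1.885 m·K/W.
T_interface = T_in − Q'·ΣR_partial = 533 K − (96.80)(1.885) = 350.5 K

T = 350.5 K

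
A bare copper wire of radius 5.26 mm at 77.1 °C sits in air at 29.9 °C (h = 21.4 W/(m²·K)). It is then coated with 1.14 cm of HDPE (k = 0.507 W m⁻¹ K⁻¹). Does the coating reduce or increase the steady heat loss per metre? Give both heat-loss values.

Critical radius for a cylinder: r_cr = k/h = 0.0237 m = 2.37 cm.
Outer radius after coating: r₂ = 0.00526 + 0.0114 = 0.01666 m.
Since r₁ < r_cr and r₂ ≤ r_cr, the coating moves toward the maximum at r_cr — heat loss rises.
Bare: R = 1/(2πr₁h) = 1.414 m·K/W; Q = 47.2/1.414 = 33.4 W/m.
Coated: R = R_cond + R_conv = 0.8083 m·K/W; Q = 47.2/0.8083 = 58.4 W/m.

increases: 33.4 → 58.4 W/m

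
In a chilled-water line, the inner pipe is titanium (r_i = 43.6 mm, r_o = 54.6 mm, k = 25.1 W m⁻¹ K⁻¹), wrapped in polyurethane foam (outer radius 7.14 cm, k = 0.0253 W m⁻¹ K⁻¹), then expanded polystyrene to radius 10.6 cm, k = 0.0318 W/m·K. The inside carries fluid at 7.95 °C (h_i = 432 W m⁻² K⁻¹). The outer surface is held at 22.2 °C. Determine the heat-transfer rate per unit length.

Q' = 3.88 W/m

Treat each layer as a resistance in series:
  R'_conv,in = 1/(2πr h) = 1/(2π·0.0436·432) = 0.008450 m·K/W
  R'_titanium = ln(0.0546/0.0436)/(2πk) = 0.2250/(2π·25.1) = 0.001427 m·K/W
  R'_polyurethane foam = ln(0.0714/0.0546)/(2πk) = 0.2683/(2π·0.0253) = 1.688 m·K/W
  R'_expanded polystyrene = ln(0.106/0.0714)/(2πk) = 0.3951/(2π·0.0318) = 1.978 m·K/W
ΣR = 0.008450 + 0.001427 + 1.688 + 1.978 = 3.676 m·K/W
Q' = ΔT/ΣR = (7.95 °C − 22.2 °C)/3.676 = -3.88 W/m
(Negative Q' ⇒ heat flows inward; heat gain = 3.88 W/m.)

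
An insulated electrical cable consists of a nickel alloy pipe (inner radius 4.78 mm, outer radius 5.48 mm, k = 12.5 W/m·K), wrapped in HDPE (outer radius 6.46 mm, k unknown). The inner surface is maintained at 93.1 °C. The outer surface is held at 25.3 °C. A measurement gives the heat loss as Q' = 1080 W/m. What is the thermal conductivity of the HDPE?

k = 0.429 W/m·K

ΣR = ΔT/Q' = |93.1 − 25.3|/1080 = 0.06278 m·K/W
Known resistances:
  R'_nickel alloy = ln(0.00548/0.00478)/(2πk) = 0.1367/(2π·12.5) = 0.001740 m·K/W
R_HDPE = ΣR − ΣR_known = 0.06278 − 0.001740 = 0.06104 m·K/W
ln(r₂/r₁)/(2πk) = 0.06104 ⇒ k = 0.1645/(2π·0.06104) = 0.429 W/m·K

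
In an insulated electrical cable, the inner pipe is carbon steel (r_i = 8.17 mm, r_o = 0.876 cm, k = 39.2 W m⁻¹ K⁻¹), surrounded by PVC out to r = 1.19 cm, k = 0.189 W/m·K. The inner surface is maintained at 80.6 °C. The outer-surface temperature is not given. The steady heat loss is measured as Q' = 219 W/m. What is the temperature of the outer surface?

Series resistances:
  R'_carbon steel = ln(0.00876/0.00817)/(2πk) = 0.06973/(2π·39.2) = 2.831×10^-4 m·K/W
  R'_PVC = ln(0.0119/0.00876)/(2πk) = 0.3063/(2π·0.189) = 0.2580 m·K/W
ΣR = 0.2583 m·K/W
ΔT = Q'·ΣR = 219 × 0.2583 = 56.57 K
Heat flows outward, so T_out = T_in − ΔT = 80.6 − 56.57 = 24.0 °C

T_out = 24.0 °C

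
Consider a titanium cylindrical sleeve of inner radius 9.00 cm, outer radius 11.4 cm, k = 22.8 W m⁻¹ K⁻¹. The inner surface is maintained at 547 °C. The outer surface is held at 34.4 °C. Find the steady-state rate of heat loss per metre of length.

Q' = 3.11×10^5 W/m

Q' = 2πk·ΔT/ln(r₂/r₁) = 2π × 22.8 × 512.6 / ln(0.114/0.0900) = 3.11×10^5 W/m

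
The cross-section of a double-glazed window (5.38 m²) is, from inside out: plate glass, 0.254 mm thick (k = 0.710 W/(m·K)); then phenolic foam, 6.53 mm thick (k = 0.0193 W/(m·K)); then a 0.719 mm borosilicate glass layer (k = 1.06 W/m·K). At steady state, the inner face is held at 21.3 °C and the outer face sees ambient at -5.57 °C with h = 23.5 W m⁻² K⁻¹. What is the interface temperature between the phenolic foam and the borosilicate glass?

Treat each layer as a resistance in series:
  R_plate glass = L/(kA) = 2.54×10^-4/(0.710·5.38) = 6.650×10^-5 K/W
  R_phenolic foam = L/(kA) = 0.00653/(0.0193·5.38) = 0.06289 K/W
  R_borosilicate glass = L/(kA) = 7.19×10^-4/(1.06·5.38) = 1.261×10^-4 K/W
  R_conv,out = 1/(hA) = 1/(23.5·5.38) = 0.007910 K/W
ΣR = 6.650×10^-5 + 0.06289 + 1.261×10^-4 + 0.007910 = 0.07099 K/W
Q = ΔT/ΣR = (21.3 °C − -5.57 °C)/0.07099 = 378.5 W
From the inner boundary to the phenolic foam/borosilicate glass interface, ΣR_partial = 0.06296 K/W.
T_interface = T_in − Q·ΣR_partial = 21.3 °C − (378.5)(0.06296) = -2.53 °C

T = -2.53 °C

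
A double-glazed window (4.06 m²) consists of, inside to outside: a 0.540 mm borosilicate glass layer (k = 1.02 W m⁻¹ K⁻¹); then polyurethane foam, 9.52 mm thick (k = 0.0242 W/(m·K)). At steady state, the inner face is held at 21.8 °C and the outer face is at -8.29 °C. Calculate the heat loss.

Q = 310 W

Resistance network (inner→outer):
  R_borosilicate glass = L/(kA) = 5.40×10^-4/(1.02·4.06) = 1.304×10^-4 K/W
  R_polyurethane foam = L/(kA) = 0.00952/(0.0242·4.06) = 0.09689 K/W
ΣR = 1.304×10^-4 + 0.09689 = 0.09702 K/W
Q = ΔT/ΣR = (21.8 °C − -8.29 °C)/0.09702 = 310 W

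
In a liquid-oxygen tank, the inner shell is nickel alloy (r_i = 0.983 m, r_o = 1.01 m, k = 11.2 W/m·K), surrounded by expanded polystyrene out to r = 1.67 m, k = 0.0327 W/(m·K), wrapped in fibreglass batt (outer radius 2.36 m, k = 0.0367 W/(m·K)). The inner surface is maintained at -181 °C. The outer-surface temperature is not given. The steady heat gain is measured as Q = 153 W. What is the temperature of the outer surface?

T_out = 22.8 °C

Series resistances:
  R_nickel alloy = (1/0.983 − 1/1.01)/(4πk) = 0.02719/(4π·11.2) = 1.932×10^-4 K/W
  R_expanded polystyrene = (1/1.01 − 1/1.67)/(4πk) = 0.3913/(4π·0.0327) = 0.9522 K/W
  R_fibreglass batt = (1/1.67 − 1/2.36)/(4πk) = 0.1751/(4π·0.0367) = 0.3796 K/W
ΣR = 1.332 K/W
ΔT = Q·ΣR = 153 × 1.332 = 203.8 K
Heat flows inward, so T_out = T_in + ΔT = -181 + 203.8 = 22.8 °C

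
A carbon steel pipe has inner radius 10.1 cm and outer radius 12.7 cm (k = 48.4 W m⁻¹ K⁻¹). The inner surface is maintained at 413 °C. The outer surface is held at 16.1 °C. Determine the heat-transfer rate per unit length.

Q' = 5.27×10^5 W/m

Q' = 2πk·ΔT/ln(r₂/r₁) = 2π × 48.4 × 396.9 / ln(0.127/0.101) = 5.27×10^5 W/m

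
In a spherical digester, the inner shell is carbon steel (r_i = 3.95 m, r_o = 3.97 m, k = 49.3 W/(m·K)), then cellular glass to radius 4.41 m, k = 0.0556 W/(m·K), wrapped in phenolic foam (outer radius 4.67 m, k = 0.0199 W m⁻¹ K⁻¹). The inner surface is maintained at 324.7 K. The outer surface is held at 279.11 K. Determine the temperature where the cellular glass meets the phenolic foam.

Treat each layer as a resistance in series:
  R_carbon steel = (1/3.95 − 1/3.97)/(4πk) = 0.001275/(4π·49.3) = 2.059×10^-6 K/W
  R_cellular glass = (1/3.97 − 1/4.41)/(4πk) = 0.02513/(4π·0.0556) = 0.03597 K/W
  R_phenolic foam = (1/4.41 − 1/4.67)/(4πk) = 0.01262/(4π·0.0199) = 0.05048 K/W
ΣR = 2.059×10^-6 + 0.03597 + 0.05048 = 0.08645 K/W
Q = ΔT/ΣR = (324.7 K − 279.11 K)/0.08645 = 527.4 W
From the inner boundary to the cellular glass/phenolic foam interface, ΣR_partial = 0.03597 K/W.
T_interface = T_in − Q·ΣR_partial = 324.7 K − (527.4)(0.03597) = 305.7 K

T = 305.7 K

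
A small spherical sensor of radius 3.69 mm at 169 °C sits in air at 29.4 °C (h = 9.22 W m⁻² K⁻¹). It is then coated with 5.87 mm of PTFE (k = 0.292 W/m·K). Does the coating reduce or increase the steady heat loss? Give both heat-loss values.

increases: 0.220 → 0.999 W

Critical radius for a sphere: r_cr = 2k/h = 0.0633 m = 6.33 cm.
Outer radius after coating: r₂ = 0.00369 + 0.00587 = 0.00956 m.
Since r₁ < r_cr and r₂ ≤ r_cr, the coating moves toward the maximum at r_cr — heat loss rises.
Bare: R = 1/(4πr₁²h) = 633.9 K/W; Q = 139.6/633.9 = 0.220 W.
Coated: R = R_cond + R_conv = 139.8 K/W; Q = 139.6/139.8 = 0.999 W.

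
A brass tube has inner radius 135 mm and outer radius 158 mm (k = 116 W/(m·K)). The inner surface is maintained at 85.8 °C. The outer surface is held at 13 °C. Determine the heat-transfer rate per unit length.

Q' = 337 kW/m

Q' = 2πk·ΔT/ln(r₂/r₁) = 2π × 116 × 72.8 / ln(0.158/0.135) = 3.37×10^5 W/m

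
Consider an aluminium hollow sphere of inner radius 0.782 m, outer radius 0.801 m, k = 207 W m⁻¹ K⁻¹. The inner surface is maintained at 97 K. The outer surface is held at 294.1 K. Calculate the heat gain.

Q = 16900 kW

Q = 4πk·ΔT/(1/r₁ − 1/r₂) = 4π × 207 × 197.1 / (1/0.782 − 1/0.801) = 1.69×10^7 W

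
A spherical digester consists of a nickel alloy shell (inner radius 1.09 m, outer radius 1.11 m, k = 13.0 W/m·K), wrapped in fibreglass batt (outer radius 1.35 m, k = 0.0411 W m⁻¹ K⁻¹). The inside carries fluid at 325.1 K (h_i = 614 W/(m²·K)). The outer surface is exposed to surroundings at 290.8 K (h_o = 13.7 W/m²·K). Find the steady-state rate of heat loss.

Treat each layer as a resistance in series:
  R_conv,in = 1/(4πr²h) = 1/(4π·1.09²·614) = 1.091×10^-4 K/W
  R_nickel alloy = (1/1.09 − 1/1.11)/(4πk) = 0.01653/(4π·13.0) = 1.012×10^-4 K/W
  R_fibreglass batt = (1/1.11 − 1/1.35)/(4πk) = 0.1602/(4π·0.0411) = 0.3101 K/W
  R_conv,out = 1/(4πr²h) = 1/(4π·1.35²·13.7) = 0.003187 K/W
ΣR = 1.091×10^-4 + 1.012×10^-4 + 0.3101 + 0.003187 = 0.3135 K/W
Q = ΔT/ΣR = (325.1 K − 290.8 K)/0.3135 = 109 W

Q = 109 W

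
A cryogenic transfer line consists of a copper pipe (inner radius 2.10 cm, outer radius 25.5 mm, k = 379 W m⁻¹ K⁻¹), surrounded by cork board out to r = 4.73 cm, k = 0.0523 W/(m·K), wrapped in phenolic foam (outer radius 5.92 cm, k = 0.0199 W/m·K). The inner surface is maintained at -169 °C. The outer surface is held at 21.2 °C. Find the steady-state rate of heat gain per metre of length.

Q' = 51.8 W/m

Treat each layer as a resistance in series:
  R'_copper = ln(0.0255/0.0210)/(2πk) = 0.1942/(2π·379) = 8.153×10^-5 m·K/W
  R'_cork board = ln(0.0473/0.0255)/(2πk) = 0.6178/(2π·0.0523) = 1.880 m·K/W
  R'_phenolic foam = ln(0.0592/0.0473)/(2πk) = 0.2244/(2π·0.0199) = 1.795 m·K/W
ΣR = 8.153×10^-5 + 1.880 + 1.795 = 3.675 m·K/W
Q' = ΔT/ΣR = (-169 °C − 21.2 °C)/3.675 = -51.8 W/m
(Negative Q' ⇒ heat flows inward; heat gain = 51.8 W/m.)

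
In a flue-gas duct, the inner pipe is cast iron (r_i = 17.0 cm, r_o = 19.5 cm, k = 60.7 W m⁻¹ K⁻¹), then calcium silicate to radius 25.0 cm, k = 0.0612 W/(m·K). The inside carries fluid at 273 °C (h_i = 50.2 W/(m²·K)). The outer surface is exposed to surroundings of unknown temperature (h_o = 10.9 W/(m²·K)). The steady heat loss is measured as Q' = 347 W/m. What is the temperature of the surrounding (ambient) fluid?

Sum the resistances:
  R'_conv,in = 1/(2πr h) = 1/(2π·0.170·50.2) = 0.01865 m·K/W
  R'_cast iron = ln(0.195/0.170)/(2πk) = 0.1372/(2π·60.7) = 3.597×10^-4 m·K/W
  R'_calcium silicate = ln(0.250/0.195)/(2πk) = 0.2485/(2π·0.0612) = 0.6461 m·K/W
  R'_conv,out = 1/(2πr h) = 1/(2π·0.250·10.9) = 0.05841 m·K/W
ΣR = 0.7236 m·K/W
ΔT = Q'·ΣR = 347 × 0.7236 = 251.1 K
Heat flows outward, so T_out = T_in − ΔT = 273 − 251.1 = 21.9 °C

T_out = 21.9 °C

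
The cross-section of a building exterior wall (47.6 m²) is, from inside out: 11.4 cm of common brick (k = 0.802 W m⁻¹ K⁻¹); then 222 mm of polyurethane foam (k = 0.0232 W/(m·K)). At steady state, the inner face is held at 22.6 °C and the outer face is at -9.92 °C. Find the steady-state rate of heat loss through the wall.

Treat each layer as a resistance in series:
  R_common brick = L/(kA) = 0.114/(0.802·47.6) = 0.002986 K/W
  R_polyurethane foam = L/(kA) = 0.222/(0.0232·47.6) = 0.2010 K/W
ΣR = 0.002986 + 0.2010 = 0.2040 K/W
Q = ΔT/ΣR = (22.6 °C − -9.92 °C)/0.2040 = 159 W

Q = 159 W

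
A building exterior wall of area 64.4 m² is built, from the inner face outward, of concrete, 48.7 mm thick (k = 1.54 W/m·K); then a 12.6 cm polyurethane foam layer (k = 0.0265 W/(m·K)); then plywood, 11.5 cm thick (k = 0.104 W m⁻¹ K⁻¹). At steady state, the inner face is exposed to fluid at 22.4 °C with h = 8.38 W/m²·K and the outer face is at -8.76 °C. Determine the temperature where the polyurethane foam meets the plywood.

Series thermal resistances, inner to outer:
  R_conv,in = 1/(hA) = 1/(8.38·64.4) = 0.001853 K/W
  R_concrete = L/(kA) = 0.0487/(1.54·64.4) = 4.910×10^-4 K/W
  R_polyurethane foam = L/(kA) = 0.126/(0.0265·64.4) = 0.07383 K/W
  R_plywood = L/(kA) = 0.115/(0.104·64.4) = 0.01717 K/W
ΣR = 0.001853 + 4.910×10^-4 + 0.07383 + 0.01717 = 0.09334 K/W
Q = ΔT/ΣR = (22.4 °C − -8.76 °C)/0.09334 = 333.8 W
From the inner boundary to the polyurethane foam/plywood interface, ΣR_partial = 0.07617 K/W.
T_interface = T_in − Q·ΣR_partial = 22.4 °C − (333.8)(0.07617) = -3.03 °C

T = -3.03 °C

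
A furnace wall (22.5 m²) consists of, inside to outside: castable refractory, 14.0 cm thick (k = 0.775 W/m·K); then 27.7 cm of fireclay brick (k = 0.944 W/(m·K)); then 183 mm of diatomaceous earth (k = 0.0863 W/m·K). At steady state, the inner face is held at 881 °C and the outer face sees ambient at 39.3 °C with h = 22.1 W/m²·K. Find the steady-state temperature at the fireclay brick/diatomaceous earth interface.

T = 730 °C

Resistance network (inner→outer):
  R_castable refractory = L/(kA) = 0.140/(0.775·22.5) = 0.008029 K/W
  R_fireclay brick = L/(kA) = 0.277/(0.944·22.5) = 0.01304 K/W
  R_diatomaceous earth = L/(kA) = 0.183/(0.0863·22.5) = 0.09424 K/W
  R_conv,out = 1/(hA) = 1/(22.1·22.5) = 0.002011 K/W
ΣR = 0.008029 + 0.01304 + 0.09424 + 0.002011 = 0.1173 K/W
Q = ΔT/ΣR = (881 °C − 39.3 °C)/0.1173 = 7176 W
From the inner boundary to the fireclay brick/diatomaceous earth interface, ΣR_partial = 0.02107 K/W.
T_interface = T_in − Q·ΣR_partial = 881 °C − (7176)(0.02107) = 730 °C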